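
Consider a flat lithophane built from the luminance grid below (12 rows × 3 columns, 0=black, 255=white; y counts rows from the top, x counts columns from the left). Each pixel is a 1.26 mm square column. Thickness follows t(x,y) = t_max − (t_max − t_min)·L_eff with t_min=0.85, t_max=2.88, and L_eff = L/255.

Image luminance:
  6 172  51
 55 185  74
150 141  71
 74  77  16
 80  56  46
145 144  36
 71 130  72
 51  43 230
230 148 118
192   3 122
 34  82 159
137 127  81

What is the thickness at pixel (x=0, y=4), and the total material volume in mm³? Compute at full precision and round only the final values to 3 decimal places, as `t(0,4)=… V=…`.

t(0,4)=2.243 V=118.990

span = t_max - t_min = 2.88 - 0.85 = 2.030
L(0,4) = 80, L_eff = 80/255 = 0.313725
t(0,4) = 2.88 - 2.030·0.313725 = 2.243
Σt over all 12·3 pixels = 637071/8500 ≈ 74.9495294
V = pitch²·Σt = 1.26²·637071/8500 = 118.990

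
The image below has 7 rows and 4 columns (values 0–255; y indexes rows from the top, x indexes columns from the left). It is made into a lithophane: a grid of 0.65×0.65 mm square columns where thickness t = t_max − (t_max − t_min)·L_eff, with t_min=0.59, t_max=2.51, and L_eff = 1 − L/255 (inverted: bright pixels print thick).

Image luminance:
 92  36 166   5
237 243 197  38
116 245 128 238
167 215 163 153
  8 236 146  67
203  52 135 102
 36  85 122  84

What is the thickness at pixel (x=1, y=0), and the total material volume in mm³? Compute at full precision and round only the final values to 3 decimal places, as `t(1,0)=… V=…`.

t(1,0)=0.861 V=18.798

span = t_max - t_min = 2.51 - 0.59 = 1.920
L(1,0) = 36, L_eff = 1 - 36/255 = 0.858824 (inverted)
t(1,0) = 2.51 - 1.920·0.858824 = 0.861
Σt over all 7·4 pixels = 18909/425 ≈ 44.4917647
V = pitch²·Σt = 0.65²·18909/425 = 18.798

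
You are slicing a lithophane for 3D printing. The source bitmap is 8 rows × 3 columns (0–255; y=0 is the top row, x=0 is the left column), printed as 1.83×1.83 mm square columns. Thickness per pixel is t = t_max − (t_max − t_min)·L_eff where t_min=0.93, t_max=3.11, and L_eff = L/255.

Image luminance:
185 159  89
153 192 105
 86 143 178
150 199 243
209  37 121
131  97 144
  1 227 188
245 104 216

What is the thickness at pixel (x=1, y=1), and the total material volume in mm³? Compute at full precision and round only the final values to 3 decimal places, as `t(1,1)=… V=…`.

span = t_max - t_min = 3.11 - 0.93 = 2.180
L(1,1) = 192, L_eff = 192/255 = 0.752941
t(1,1) = 3.11 - 2.180·0.752941 = 1.469
Σt over all 8·3 pixels = 279521/6375 ≈ 43.8464314
V = pitch²·Σt = 1.83²·279521/6375 = 146.837

t(1,1)=1.469 V=146.837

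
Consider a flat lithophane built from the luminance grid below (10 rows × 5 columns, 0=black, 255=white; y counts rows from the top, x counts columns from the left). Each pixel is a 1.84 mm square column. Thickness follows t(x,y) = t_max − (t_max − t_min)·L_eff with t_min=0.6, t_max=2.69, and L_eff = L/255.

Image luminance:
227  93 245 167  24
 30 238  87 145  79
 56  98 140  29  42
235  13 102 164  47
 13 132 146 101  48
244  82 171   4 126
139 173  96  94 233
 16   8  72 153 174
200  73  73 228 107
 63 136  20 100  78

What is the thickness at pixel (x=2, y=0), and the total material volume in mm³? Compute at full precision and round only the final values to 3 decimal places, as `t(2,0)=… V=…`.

t(2,0)=0.682 V=300.970

span = t_max - t_min = 2.69 - 0.6 = 2.090
L(2,0) = 245, L_eff = 245/255 = 0.960784
t(2,0) = 2.69 - 2.090·0.960784 = 0.682
Σt over all 10·5 pixels = 1133437/12750 ≈ 88.8970196
V = pitch²·Σt = 1.84²·1133437/12750 = 300.970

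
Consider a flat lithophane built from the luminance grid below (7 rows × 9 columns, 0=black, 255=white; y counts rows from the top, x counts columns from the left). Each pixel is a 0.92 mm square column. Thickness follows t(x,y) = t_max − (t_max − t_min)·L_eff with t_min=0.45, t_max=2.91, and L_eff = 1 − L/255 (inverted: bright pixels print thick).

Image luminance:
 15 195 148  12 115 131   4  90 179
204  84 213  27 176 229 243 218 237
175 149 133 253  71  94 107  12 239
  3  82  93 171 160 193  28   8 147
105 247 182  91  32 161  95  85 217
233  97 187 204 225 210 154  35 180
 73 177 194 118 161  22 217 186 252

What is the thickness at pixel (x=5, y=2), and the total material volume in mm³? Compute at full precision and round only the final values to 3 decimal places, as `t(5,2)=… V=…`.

t(5,2)=1.357 V=95.670

span = t_max - t_min = 2.91 - 0.45 = 2.460
L(5,2) = 94, L_eff = 1 - 94/255 = 0.631373 (inverted)
t(5,2) = 2.91 - 2.460·0.631373 = 1.357
Σt over all 7·9 pixels = 960771/8500 ≈ 113.0318824
V = pitch²·Σt = 0.92²·960771/8500 = 95.670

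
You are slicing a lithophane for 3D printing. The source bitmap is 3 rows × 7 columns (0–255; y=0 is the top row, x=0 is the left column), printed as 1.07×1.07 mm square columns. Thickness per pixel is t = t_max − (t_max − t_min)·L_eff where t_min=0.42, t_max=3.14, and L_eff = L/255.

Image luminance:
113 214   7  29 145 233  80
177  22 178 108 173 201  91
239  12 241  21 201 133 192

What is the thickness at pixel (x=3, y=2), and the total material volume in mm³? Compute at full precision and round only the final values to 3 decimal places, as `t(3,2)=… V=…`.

span = t_max - t_min = 3.14 - 0.42 = 2.720
L(3,2) = 21, L_eff = 21/255 = 0.082353
t(3,2) = 3.14 - 2.720·0.082353 = 2.916
Σt over all 3·7 pixels = 1079/30 ≈ 35.9666667
V = pitch²·Σt = 1.07²·1079/30 = 41.178

t(3,2)=2.916 V=41.178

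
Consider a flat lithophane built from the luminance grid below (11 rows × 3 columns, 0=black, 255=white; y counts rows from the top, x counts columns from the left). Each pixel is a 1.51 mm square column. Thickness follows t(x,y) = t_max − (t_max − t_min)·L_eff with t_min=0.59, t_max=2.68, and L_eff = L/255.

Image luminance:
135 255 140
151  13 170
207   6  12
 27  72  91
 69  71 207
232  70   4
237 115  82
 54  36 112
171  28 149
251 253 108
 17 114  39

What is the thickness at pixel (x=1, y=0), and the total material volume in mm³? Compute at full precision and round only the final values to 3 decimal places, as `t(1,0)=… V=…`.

span = t_max - t_min = 2.68 - 0.59 = 2.090
L(1,0) = 255, L_eff = 255/255 = 1.000000
t(1,0) = 2.68 - 2.090·1.000000 = 0.590
Σt over all 11·3 pixels = 741169/12750 ≈ 58.1309020
V = pitch²·Σt = 1.51²·741169/12750 = 132.544

t(1,0)=0.590 V=132.544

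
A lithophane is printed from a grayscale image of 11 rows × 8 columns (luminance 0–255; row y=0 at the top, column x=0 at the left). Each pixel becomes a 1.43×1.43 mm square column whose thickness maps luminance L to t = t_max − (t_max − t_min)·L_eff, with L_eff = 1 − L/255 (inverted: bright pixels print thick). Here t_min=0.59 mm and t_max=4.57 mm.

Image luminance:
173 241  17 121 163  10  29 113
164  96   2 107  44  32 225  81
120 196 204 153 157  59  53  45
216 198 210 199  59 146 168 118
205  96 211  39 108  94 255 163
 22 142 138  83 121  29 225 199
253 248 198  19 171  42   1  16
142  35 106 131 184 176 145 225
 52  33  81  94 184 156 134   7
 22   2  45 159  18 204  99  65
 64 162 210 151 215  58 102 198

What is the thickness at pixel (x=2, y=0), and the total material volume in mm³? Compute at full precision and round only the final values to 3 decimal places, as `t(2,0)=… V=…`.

span = t_max - t_min = 4.57 - 0.59 = 3.980
L(2,0) = 17, L_eff = 1 - 17/255 = 0.933333 (inverted)
t(2,0) = 4.57 - 3.980·0.933333 = 0.855
Σt over all 11·8 pixels = 463754/2125 ≈ 218.2371765
V = pitch²·Σt = 1.43²·463754/2125 = 446.273

t(2,0)=0.855 V=446.273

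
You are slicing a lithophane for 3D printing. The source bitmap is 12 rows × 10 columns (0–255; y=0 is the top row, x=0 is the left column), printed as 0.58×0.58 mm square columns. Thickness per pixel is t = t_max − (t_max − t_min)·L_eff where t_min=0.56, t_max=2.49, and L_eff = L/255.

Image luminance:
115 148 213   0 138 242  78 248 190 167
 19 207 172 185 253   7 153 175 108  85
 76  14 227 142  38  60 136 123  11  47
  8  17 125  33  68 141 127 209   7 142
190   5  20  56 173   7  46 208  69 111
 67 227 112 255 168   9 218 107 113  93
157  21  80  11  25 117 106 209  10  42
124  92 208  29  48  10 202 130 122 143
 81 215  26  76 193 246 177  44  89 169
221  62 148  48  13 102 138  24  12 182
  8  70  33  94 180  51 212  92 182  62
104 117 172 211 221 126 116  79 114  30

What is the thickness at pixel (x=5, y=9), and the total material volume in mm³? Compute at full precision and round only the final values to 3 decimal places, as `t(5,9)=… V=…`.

span = t_max - t_min = 2.49 - 0.56 = 1.930
L(5,9) = 102, L_eff = 102/255 = 0.400000
t(5,9) = 2.49 - 1.930·0.400000 = 1.718
Σt over all 12·10 pixels = 2522969/12750 ≈ 197.8799216
V = pitch²·Σt = 0.58²·2522969/12750 = 66.567

t(5,9)=1.718 V=66.567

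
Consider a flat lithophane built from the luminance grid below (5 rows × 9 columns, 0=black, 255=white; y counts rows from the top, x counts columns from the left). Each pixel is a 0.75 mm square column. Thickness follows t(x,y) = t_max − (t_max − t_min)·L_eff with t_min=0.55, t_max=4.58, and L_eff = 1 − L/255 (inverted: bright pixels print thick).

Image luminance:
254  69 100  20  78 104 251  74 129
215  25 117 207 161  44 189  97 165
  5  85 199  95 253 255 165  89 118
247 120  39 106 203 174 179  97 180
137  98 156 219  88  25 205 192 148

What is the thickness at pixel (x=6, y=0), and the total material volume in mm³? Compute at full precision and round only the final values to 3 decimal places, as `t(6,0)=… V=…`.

t(6,0)=4.517 V=68.825

span = t_max - t_min = 4.58 - 0.55 = 4.030
L(6,0) = 251, L_eff = 1 - 251/255 = 0.015686 (inverted)
t(6,0) = 4.58 - 4.030·0.015686 = 4.517
Σt over all 5·9 pixels = 3120053/25500 ≈ 122.3550196
V = pitch²·Σt = 0.75²·3120053/25500 = 68.825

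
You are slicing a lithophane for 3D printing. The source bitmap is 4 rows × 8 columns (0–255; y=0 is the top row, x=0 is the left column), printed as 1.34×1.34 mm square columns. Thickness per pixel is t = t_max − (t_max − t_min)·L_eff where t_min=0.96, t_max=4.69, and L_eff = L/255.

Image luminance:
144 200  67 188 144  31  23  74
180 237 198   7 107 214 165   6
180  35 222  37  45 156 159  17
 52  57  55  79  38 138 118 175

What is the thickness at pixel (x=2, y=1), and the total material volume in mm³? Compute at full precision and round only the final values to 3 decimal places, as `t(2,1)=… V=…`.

span = t_max - t_min = 4.69 - 0.96 = 3.730
L(2,1) = 198, L_eff = 198/255 = 0.776471
t(2,1) = 4.69 - 3.730·0.776471 = 1.794
Σt over all 4·8 pixels = 625909/6375 ≈ 98.1818039
V = pitch²·Σt = 1.34²·625909/6375 = 176.295

t(2,1)=1.794 V=176.295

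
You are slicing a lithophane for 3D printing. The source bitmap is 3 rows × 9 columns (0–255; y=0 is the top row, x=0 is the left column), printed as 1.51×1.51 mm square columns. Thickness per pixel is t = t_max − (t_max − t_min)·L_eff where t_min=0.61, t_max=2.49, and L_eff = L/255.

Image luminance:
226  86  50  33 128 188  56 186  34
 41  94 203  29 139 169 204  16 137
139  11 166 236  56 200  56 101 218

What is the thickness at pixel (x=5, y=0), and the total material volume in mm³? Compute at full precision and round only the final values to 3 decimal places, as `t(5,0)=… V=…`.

t(5,0)=1.104 V=99.465

span = t_max - t_min = 2.49 - 0.61 = 1.880
L(5,0) = 188, L_eff = 188/255 = 0.737255
t(5,0) = 2.49 - 1.880·0.737255 = 1.104
Σt over all 3·9 pixels = 1112389/25500 ≈ 43.6230980
V = pitch²·Σt = 1.51²·1112389/25500 = 99.465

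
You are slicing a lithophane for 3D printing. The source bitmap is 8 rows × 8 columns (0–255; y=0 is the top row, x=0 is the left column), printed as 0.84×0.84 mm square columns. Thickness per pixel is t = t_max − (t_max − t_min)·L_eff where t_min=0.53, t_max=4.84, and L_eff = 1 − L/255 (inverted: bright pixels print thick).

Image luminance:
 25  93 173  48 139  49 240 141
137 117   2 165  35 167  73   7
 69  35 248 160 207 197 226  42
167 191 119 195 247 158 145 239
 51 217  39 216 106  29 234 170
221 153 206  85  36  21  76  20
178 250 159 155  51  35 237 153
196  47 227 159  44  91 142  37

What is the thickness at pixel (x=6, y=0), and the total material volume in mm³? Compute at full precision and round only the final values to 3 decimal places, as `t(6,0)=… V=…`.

span = t_max - t_min = 4.84 - 0.53 = 4.310
L(6,0) = 240, L_eff = 1 - 240/255 = 0.058824 (inverted)
t(6,0) = 4.84 - 4.310·0.058824 = 4.586
Σt over all 8·8 pixels = 4440967/25500 ≈ 174.1555686
V = pitch²·Σt = 0.84²·4440967/25500 = 122.884

t(6,0)=4.586 V=122.884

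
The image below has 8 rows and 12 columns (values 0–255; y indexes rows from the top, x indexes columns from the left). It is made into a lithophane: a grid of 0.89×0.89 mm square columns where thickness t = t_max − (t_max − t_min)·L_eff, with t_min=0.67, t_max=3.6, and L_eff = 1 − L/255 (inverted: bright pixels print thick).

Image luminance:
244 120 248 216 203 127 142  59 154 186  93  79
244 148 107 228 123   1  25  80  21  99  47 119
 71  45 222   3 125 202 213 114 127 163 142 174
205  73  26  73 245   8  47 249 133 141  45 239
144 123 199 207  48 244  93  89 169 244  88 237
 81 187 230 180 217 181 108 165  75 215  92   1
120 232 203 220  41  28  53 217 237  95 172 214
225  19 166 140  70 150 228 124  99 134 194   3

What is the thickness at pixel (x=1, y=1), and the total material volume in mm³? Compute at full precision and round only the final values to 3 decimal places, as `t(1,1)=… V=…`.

t(1,1)=2.371 V=171.077

span = t_max - t_min = 3.6 - 0.67 = 2.930
L(1,1) = 148, L_eff = 1 - 148/255 = 0.419608 (inverted)
t(1,1) = 3.6 - 2.930·0.419608 = 2.371
Σt over all 8·12 pixels = 5507467/25500 ≈ 215.9790980
V = pitch²·Σt = 0.89²·5507467/25500 = 171.077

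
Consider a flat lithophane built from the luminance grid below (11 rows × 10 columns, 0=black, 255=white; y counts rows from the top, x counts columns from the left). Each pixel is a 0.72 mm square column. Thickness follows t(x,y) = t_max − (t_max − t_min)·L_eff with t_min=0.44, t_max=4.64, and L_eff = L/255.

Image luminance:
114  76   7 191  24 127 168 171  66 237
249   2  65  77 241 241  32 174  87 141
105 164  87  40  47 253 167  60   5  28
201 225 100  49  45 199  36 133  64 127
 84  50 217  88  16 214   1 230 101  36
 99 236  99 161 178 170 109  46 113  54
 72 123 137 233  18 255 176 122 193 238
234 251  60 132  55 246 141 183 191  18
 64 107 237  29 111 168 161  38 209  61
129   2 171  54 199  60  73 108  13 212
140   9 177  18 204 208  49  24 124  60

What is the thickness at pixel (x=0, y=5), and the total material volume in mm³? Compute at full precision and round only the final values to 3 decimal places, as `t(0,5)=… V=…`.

t(0,5)=3.009 V=151.680

span = t_max - t_min = 4.64 - 0.44 = 4.200
L(0,5) = 99, L_eff = 99/255 = 0.388235
t(0,5) = 4.64 - 4.200·0.388235 = 3.009
Σt over all 11·10 pixels = 124352/425 ≈ 292.5929412
V = pitch²·Σt = 0.72²·124352/425 = 151.680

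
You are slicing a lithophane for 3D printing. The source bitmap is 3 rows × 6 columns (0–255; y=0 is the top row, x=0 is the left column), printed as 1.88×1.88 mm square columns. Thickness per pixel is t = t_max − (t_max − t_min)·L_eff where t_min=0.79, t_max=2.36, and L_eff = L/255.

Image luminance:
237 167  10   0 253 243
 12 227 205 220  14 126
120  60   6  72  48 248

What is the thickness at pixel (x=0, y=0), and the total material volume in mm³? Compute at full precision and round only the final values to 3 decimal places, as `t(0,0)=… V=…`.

span = t_max - t_min = 2.36 - 0.79 = 1.570
L(0,0) = 237, L_eff = 237/255 = 0.929412
t(0,0) = 2.36 - 1.570·0.929412 = 0.901
Σt over all 3·6 pixels = 60597/2125 ≈ 28.5162353
V = pitch²·Σt = 1.88²·60597/2125 = 100.788

t(0,0)=0.901 V=100.788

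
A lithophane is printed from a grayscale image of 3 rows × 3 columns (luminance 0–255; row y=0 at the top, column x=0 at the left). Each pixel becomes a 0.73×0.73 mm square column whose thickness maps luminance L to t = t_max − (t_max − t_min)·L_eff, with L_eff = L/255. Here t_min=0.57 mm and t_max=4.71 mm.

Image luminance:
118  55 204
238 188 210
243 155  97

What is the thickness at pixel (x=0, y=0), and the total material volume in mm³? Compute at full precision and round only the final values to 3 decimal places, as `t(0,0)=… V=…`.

span = t_max - t_min = 4.71 - 0.57 = 4.140
L(0,0) = 118, L_eff = 118/255 = 0.462745
t(0,0) = 4.71 - 4.140·0.462745 = 2.794
Σt over all 3·3 pixels = 152211/8500 ≈ 17.9071765
V = pitch²·Σt = 0.73²·152211/8500 = 9.543

t(0,0)=2.794 V=9.543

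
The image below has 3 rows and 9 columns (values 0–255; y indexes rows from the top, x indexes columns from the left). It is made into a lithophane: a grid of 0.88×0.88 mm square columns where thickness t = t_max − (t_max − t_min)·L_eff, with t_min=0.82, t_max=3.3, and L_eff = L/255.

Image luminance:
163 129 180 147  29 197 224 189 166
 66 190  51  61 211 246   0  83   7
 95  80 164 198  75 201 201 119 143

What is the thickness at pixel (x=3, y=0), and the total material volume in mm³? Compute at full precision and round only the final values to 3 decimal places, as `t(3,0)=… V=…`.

span = t_max - t_min = 3.3 - 0.82 = 2.480
L(3,0) = 147, L_eff = 147/255 = 0.576471
t(3,0) = 3.3 - 2.480·0.576471 = 1.870
Σt over all 3·9 pixels = 45851/850 ≈ 53.9423529
V = pitch²·Σt = 0.88²·45851/850 = 41.773

t(3,0)=1.870 V=41.773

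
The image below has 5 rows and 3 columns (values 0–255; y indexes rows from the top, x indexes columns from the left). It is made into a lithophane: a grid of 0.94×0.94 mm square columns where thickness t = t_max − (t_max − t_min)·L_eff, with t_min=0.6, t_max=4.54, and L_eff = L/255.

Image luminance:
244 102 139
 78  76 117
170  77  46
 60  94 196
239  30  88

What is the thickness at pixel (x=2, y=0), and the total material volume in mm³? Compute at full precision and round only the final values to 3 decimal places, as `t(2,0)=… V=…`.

t(2,0)=2.392 V=36.199

span = t_max - t_min = 4.54 - 0.6 = 3.940
L(2,0) = 139, L_eff = 139/255 = 0.545098
t(2,0) = 4.54 - 3.940·0.545098 = 2.392
Σt over all 5·3 pixels = 522343/12750 ≈ 40.9680784
V = pitch²·Σt = 0.94²·522343/12750 = 36.199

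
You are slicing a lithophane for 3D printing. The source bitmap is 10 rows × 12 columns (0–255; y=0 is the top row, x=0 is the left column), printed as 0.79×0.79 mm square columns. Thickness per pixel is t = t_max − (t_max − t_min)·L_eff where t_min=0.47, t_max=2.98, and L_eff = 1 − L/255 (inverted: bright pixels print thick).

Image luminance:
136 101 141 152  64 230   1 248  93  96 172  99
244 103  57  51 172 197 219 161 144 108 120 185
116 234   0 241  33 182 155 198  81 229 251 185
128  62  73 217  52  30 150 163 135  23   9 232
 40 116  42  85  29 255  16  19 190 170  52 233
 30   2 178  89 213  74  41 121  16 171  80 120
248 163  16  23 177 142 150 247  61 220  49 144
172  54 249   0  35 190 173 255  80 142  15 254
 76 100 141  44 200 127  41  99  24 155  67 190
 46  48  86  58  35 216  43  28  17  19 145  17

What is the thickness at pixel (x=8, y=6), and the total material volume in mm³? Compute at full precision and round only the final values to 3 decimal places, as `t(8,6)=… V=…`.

t(8,6)=1.070 V=122.038

span = t_max - t_min = 2.98 - 0.47 = 2.510
L(8,6) = 61, L_eff = 1 - 61/255 = 0.760784 (inverted)
t(8,6) = 2.98 - 2.510·0.760784 = 1.070
Σt over all 10·12 pixels = 415528/2125 ≈ 195.5425882
V = pitch²·Σt = 0.79²·415528/2125 = 122.038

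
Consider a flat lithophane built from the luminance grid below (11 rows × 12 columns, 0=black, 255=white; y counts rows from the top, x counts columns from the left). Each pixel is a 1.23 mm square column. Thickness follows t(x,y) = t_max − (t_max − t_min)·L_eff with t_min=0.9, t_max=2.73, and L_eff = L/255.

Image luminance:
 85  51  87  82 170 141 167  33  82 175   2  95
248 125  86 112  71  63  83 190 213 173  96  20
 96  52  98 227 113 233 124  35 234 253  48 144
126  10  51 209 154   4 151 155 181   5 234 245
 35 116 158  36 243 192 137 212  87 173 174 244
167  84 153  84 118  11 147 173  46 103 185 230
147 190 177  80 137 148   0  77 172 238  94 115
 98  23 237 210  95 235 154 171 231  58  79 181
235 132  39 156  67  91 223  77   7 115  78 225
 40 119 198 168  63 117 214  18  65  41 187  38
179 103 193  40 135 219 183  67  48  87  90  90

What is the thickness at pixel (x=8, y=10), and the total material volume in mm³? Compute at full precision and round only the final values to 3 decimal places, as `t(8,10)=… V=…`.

t(8,10)=2.386 V=364.589

span = t_max - t_min = 2.73 - 0.9 = 1.830
L(8,10) = 48, L_eff = 48/255 = 0.188235
t(8,10) = 2.73 - 1.830·0.188235 = 2.386
Σt over all 11·12 pixels = 1024193/4250 ≈ 240.9865882
V = pitch²·Σt = 1.23²·1024193/4250 = 364.589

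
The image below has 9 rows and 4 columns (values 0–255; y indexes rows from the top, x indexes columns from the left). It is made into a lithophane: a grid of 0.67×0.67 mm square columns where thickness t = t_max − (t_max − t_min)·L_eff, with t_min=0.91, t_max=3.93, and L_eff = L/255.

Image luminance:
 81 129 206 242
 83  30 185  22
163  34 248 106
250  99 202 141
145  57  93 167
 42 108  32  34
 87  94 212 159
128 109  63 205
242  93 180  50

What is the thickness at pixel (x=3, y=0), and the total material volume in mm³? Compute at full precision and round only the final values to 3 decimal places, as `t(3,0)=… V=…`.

t(3,0)=1.064 V=39.475

span = t_max - t_min = 3.93 - 0.91 = 3.020
L(3,0) = 242, L_eff = 242/255 = 0.949020
t(3,0) = 3.93 - 3.020·0.949020 = 1.064
Σt over all 9·4 pixels = 373733/4250 ≈ 87.9371765
V = pitch²·Σt = 0.67²·373733/4250 = 39.475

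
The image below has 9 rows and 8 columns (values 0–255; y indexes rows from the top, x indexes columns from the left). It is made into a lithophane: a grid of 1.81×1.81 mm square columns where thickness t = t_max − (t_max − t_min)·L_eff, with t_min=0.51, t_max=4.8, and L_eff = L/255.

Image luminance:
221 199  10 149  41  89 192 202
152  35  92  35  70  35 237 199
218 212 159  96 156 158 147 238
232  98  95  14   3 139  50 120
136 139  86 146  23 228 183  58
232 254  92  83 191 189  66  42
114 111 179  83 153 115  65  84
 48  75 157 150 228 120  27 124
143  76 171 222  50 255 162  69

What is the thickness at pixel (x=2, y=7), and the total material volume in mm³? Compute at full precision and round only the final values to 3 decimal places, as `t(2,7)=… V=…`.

span = t_max - t_min = 4.8 - 0.51 = 4.290
L(2,7) = 157, L_eff = 157/255 = 0.615686
t(2,7) = 4.8 - 4.290·0.615686 = 2.159
Σt over all 9·8 pixels = 809427/4250 ≈ 190.4534118
V = pitch²·Σt = 1.81²·809427/4250 = 623.944

t(2,7)=2.159 V=623.944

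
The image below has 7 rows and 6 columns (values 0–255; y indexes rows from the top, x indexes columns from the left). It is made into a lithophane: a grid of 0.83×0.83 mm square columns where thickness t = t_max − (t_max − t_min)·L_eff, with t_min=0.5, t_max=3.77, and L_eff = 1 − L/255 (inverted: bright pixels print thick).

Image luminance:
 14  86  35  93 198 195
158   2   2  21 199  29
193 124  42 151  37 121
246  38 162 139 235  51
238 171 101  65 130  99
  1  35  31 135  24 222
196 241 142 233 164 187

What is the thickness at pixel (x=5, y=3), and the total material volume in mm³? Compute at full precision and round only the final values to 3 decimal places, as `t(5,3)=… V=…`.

span = t_max - t_min = 3.77 - 0.5 = 3.270
L(5,3) = 51, L_eff = 1 - 51/255 = 0.800000 (inverted)
t(5,3) = 3.77 - 3.270·0.800000 = 1.154
Σt over all 7·6 pixels = 360987/4250 ≈ 84.9381176
V = pitch²·Σt = 0.83²·360987/4250 = 58.514

t(5,3)=1.154 V=58.514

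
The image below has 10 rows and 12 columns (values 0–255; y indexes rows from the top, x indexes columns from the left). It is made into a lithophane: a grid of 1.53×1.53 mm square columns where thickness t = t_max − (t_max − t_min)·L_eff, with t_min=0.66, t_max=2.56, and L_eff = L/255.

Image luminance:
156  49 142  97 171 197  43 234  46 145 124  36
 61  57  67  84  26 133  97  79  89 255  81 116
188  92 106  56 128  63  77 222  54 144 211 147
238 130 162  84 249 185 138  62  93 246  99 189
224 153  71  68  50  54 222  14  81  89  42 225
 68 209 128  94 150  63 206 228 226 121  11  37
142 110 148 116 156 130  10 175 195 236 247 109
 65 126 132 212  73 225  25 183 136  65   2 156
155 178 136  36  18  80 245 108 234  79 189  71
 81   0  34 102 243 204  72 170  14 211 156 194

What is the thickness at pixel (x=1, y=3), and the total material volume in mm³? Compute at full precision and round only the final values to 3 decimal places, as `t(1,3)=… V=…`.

t(1,3)=1.591 V=458.088

span = t_max - t_min = 2.56 - 0.66 = 1.900
L(1,3) = 130, L_eff = 130/255 = 0.509804
t(1,3) = 2.56 - 1.900·0.509804 = 1.591
Σt over all 10·12 pixels = 249503/1275 ≈ 195.6886275
V = pitch²·Σt = 1.53²·249503/1275 = 458.088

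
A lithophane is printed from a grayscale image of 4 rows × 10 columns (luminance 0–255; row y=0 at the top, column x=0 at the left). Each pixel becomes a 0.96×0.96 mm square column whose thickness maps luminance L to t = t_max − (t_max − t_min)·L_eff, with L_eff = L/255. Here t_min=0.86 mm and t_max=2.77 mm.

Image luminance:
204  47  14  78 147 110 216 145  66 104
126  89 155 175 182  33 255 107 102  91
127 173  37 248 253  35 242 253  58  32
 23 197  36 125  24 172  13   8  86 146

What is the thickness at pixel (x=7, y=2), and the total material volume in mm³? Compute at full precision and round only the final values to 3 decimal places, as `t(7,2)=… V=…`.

span = t_max - t_min = 2.77 - 0.86 = 1.910
L(7,2) = 253, L_eff = 253/255 = 0.992157
t(7,2) = 2.77 - 1.910·0.992157 = 0.875
Σt over all 4·10 pixels = 320201/4250 ≈ 75.3414118
V = pitch²·Σt = 0.96²·320201/4250 = 69.435

t(7,2)=0.875 V=69.435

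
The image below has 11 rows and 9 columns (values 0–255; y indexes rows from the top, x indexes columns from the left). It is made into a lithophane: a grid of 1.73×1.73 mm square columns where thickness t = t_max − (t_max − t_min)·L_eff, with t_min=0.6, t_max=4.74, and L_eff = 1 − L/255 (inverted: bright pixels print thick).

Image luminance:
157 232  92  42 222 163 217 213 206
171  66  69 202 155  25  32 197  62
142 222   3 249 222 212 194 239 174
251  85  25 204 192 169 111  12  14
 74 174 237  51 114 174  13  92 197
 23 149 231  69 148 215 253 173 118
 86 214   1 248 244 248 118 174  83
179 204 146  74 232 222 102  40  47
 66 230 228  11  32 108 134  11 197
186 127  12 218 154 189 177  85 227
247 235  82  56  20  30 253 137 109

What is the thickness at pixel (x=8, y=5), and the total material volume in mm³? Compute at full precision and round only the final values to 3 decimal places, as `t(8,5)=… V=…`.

span = t_max - t_min = 4.74 - 0.6 = 4.140
L(8,5) = 118, L_eff = 1 - 118/255 = 0.537255 (inverted)
t(8,5) = 4.74 - 4.140·0.537255 = 2.516
Σt over all 11·9 pixels = 1216449/4250 ≈ 286.2232941
V = pitch²·Σt = 1.73²·1216449/4250 = 856.638

t(8,5)=2.516 V=856.638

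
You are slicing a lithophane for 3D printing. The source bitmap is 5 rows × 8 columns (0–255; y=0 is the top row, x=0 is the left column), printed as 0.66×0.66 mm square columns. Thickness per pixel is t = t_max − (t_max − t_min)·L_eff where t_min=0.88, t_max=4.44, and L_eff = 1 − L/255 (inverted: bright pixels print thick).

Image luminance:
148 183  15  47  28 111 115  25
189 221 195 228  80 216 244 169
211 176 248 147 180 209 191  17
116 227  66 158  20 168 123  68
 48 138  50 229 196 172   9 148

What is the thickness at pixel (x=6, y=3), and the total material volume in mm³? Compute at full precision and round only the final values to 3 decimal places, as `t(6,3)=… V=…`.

span = t_max - t_min = 4.44 - 0.88 = 3.560
L(6,3) = 123, L_eff = 1 - 123/255 = 0.517647 (inverted)
t(6,3) = 4.44 - 3.560·0.517647 = 2.597
Σt over all 5·8 pixels = 238827/2125 ≈ 112.3891765
V = pitch²·Σt = 0.66²·238827/2125 = 48.957

t(6,3)=2.597 V=48.957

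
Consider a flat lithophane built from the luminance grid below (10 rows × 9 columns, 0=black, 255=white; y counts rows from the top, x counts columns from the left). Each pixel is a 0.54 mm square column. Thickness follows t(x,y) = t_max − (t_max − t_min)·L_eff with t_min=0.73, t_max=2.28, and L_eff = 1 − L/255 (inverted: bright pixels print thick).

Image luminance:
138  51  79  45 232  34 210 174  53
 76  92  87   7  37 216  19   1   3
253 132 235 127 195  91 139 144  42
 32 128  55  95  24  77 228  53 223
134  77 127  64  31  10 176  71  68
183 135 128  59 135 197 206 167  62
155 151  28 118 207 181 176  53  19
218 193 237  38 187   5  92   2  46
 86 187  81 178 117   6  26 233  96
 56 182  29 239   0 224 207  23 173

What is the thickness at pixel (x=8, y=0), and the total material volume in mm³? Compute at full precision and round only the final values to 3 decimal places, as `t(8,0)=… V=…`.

span = t_max - t_min = 2.28 - 0.73 = 1.550
L(8,0) = 53, L_eff = 1 - 53/255 = 0.792157 (inverted)
t(8,0) = 2.28 - 1.550·0.792157 = 1.052
Σt over all 10·9 pixels = 162089/1275 ≈ 127.1286275
V = pitch²·Σt = 0.54²·162089/1275 = 37.071

t(8,0)=1.052 V=37.071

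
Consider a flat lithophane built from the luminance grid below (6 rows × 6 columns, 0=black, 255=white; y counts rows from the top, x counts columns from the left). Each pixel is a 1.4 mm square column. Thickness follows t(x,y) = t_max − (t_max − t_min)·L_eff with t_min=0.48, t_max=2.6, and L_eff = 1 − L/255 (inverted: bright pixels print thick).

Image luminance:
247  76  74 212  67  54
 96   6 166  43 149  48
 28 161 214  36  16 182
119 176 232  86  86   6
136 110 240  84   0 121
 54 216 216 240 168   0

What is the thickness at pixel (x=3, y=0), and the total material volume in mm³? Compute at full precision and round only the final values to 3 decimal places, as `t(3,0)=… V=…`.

t(3,0)=2.243 V=101.737

span = t_max - t_min = 2.6 - 0.48 = 2.120
L(3,0) = 212, L_eff = 1 - 212/255 = 0.168627 (inverted)
t(3,0) = 2.6 - 2.120·0.168627 = 2.243
Σt over all 6·6 pixels = 3893/75 ≈ 51.9066667
V = pitch²·Σt = 1.4²·3893/75 = 101.737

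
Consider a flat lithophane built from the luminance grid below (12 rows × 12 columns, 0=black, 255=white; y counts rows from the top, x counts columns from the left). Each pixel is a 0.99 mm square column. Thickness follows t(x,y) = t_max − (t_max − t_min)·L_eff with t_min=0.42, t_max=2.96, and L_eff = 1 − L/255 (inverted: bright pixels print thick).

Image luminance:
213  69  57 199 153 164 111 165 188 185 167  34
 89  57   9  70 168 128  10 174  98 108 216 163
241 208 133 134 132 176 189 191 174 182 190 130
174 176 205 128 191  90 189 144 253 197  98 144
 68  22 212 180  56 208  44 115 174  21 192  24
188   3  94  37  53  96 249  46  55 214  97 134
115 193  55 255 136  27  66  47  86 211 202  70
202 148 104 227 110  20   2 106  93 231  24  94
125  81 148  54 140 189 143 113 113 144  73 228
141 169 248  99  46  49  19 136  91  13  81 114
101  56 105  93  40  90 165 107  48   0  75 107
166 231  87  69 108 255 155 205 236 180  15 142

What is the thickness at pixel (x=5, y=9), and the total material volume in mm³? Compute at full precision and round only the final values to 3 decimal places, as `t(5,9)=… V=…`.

t(5,9)=0.908 V=235.618

span = t_max - t_min = 2.96 - 0.42 = 2.540
L(5,9) = 49, L_eff = 1 - 49/255 = 0.807843 (inverted)
t(5,9) = 2.96 - 2.540·0.807843 = 0.908
Σt over all 12·12 pixels = 1021707/4250 ≈ 240.4016471
V = pitch²·Σt = 0.99²·1021707/4250 = 235.618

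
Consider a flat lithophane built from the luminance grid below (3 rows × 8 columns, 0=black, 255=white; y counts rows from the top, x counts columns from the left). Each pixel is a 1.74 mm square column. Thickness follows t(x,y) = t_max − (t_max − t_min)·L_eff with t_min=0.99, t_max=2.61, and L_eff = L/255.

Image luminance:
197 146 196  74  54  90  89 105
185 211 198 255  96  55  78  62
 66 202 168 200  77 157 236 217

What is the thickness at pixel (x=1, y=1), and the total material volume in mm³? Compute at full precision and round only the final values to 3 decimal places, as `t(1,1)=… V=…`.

span = t_max - t_min = 2.61 - 0.99 = 1.620
L(1,1) = 211, L_eff = 211/255 = 0.827451
t(1,1) = 2.61 - 1.620·0.827451 = 1.270
Σt over all 3·8 pixels = 87021/2125 ≈ 40.9510588
V = pitch²·Σt = 1.74²·87021/2125 = 123.983

t(1,1)=1.270 V=123.983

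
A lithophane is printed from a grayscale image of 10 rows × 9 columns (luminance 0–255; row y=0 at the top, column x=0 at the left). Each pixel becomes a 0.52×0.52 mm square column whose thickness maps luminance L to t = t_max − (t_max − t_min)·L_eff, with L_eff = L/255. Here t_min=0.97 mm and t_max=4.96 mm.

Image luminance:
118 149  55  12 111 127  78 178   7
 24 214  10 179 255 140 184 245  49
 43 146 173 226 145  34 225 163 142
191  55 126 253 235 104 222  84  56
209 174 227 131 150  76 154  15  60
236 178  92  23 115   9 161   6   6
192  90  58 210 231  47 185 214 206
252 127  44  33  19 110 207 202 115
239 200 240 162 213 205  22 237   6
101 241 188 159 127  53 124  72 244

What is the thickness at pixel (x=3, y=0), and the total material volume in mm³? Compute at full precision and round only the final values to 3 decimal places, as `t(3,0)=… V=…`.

span = t_max - t_min = 4.96 - 0.97 = 3.990
L(3,0) = 12, L_eff = 12/255 = 0.047059
t(3,0) = 4.96 - 3.990·0.047059 = 4.772
Σt over all 10·9 pixels = 256.21
V = pitch²·Σt = 0.52²·256.21 = 69.279

t(3,0)=4.772 V=69.279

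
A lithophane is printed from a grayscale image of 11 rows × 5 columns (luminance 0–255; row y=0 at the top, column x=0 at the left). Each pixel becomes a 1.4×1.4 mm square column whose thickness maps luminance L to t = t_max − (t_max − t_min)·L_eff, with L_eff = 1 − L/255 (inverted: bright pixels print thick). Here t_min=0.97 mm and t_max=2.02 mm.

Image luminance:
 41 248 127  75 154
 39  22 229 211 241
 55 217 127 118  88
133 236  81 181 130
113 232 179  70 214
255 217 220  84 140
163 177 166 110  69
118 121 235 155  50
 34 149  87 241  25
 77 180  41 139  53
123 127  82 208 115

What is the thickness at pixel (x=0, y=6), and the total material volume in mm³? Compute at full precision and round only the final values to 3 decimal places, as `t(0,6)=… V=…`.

t(0,6)=1.641 V=165.273

span = t_max - t_min = 2.02 - 0.97 = 1.050
L(0,6) = 163, L_eff = 1 - 163/255 = 0.360784 (inverted)
t(0,6) = 2.02 - 1.050·0.360784 = 1.641
Σt over all 11·5 pixels = 143349/1700 ≈ 84.3229412
V = pitch²·Σt = 1.4²·143349/1700 = 165.273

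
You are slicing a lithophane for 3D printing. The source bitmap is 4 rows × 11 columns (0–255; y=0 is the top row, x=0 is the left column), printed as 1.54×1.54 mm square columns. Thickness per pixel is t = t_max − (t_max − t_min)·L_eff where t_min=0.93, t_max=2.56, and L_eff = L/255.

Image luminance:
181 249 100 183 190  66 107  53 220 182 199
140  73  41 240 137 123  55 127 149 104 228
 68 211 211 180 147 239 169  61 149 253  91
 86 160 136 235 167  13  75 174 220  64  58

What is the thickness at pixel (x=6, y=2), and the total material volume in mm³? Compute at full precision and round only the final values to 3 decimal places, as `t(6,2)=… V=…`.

t(6,2)=1.480 V=171.419

span = t_max - t_min = 2.56 - 0.93 = 1.630
L(6,2) = 169, L_eff = 169/255 = 0.662745
t(6,2) = 2.56 - 1.630·0.662745 = 1.480
Σt over all 4·11 pixels = 921569/12750 ≈ 72.2799216
V = pitch²·Σt = 1.54²·921569/12750 = 171.419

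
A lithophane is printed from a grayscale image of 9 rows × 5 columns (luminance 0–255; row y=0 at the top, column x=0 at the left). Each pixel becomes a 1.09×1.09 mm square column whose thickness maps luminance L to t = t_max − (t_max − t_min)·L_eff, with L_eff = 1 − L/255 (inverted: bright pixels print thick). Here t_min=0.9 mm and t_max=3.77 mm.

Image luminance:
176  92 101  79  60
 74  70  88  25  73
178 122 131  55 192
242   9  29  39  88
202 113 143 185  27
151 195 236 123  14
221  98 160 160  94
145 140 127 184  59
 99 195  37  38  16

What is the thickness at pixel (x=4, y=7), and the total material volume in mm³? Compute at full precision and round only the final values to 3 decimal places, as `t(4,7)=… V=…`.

t(4,7)=1.564 V=116.114

span = t_max - t_min = 3.77 - 0.9 = 2.870
L(4,7) = 59, L_eff = 1 - 59/255 = 0.768627 (inverted)
t(4,7) = 3.77 - 2.870·0.768627 = 1.564
Σt over all 9·5 pixels = 166143/1700 ≈ 97.7311765
V = pitch²·Σt = 1.09²·166143/1700 = 116.114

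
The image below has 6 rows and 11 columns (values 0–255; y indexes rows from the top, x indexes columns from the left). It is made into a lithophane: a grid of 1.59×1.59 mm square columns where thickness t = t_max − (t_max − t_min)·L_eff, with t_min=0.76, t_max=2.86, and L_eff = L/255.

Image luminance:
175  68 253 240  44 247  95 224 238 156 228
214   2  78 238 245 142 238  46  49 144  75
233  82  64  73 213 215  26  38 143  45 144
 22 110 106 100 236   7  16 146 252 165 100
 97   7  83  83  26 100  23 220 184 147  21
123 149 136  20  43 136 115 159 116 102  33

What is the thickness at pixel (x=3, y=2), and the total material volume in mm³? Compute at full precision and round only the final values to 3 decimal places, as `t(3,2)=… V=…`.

span = t_max - t_min = 2.86 - 0.76 = 2.100
L(3,2) = 73, L_eff = 73/255 = 0.286275
t(3,2) = 2.86 - 2.100·0.286275 = 2.259
Σt over all 6·11 pixels = 10376/85 ≈ 122.0705882
V = pitch²·Σt = 1.59²·10376/85 = 308.607

t(3,2)=2.259 V=308.607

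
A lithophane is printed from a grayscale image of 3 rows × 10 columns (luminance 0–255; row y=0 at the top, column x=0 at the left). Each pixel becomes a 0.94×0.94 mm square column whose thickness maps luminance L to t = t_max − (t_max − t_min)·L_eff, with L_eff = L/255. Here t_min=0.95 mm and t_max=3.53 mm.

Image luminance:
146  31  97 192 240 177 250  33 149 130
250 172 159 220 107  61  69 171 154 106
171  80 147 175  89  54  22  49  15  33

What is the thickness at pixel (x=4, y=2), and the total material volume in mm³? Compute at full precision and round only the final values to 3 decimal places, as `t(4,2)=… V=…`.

t(4,2)=2.630 V=60.057

span = t_max - t_min = 3.53 - 0.95 = 2.580
L(4,2) = 89, L_eff = 89/255 = 0.349020
t(4,2) = 3.53 - 2.580·0.349020 = 2.630
Σt over all 3·10 pixels = 144434/2125 ≈ 67.9689412
V = pitch²·Σt = 0.94²·144434/2125 = 60.057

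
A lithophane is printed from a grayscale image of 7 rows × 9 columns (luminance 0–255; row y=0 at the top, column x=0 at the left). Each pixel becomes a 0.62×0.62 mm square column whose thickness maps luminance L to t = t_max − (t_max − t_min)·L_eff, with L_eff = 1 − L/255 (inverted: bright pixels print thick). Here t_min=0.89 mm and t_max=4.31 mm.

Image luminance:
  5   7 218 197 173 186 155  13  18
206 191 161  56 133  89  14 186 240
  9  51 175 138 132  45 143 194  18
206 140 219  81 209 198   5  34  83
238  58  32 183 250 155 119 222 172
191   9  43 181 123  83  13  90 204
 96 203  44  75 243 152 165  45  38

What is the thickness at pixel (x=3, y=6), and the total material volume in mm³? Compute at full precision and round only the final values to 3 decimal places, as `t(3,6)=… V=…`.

t(3,6)=1.896 V=61.534

span = t_max - t_min = 4.31 - 0.89 = 3.420
L(3,6) = 75, L_eff = 1 - 75/255 = 0.705882 (inverted)
t(3,6) = 4.31 - 3.420·0.705882 = 1.896
Σt over all 7·9 pixels = 272133/1700 ≈ 160.0782353
V = pitch²·Σt = 0.62²·272133/1700 = 61.534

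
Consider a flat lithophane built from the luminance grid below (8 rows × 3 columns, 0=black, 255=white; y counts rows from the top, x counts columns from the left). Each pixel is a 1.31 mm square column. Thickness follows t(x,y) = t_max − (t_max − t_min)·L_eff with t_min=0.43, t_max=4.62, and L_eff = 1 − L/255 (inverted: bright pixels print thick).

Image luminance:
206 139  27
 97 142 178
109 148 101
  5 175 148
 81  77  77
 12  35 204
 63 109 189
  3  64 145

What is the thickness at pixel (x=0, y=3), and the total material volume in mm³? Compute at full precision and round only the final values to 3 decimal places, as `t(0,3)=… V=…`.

span = t_max - t_min = 4.62 - 0.43 = 4.190
L(0,3) = 5, L_eff = 1 - 5/255 = 0.980392 (inverted)
t(0,3) = 4.62 - 4.190·0.980392 = 0.512
Σt over all 8·3 pixels = 662453/12750 ≈ 51.9570980
V = pitch²·Σt = 1.31²·662453/12750 = 89.164

t(0,3)=0.512 V=89.164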